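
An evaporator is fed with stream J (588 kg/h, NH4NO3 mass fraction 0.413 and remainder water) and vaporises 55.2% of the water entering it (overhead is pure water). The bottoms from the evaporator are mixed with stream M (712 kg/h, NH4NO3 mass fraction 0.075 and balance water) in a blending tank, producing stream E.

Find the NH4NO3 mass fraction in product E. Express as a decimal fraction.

0.267

Vapour removed = 0.552×0.587×588 = 190.53 kg/h; concentrate = 397.47 kg/h.
NH4NO3 reaching the mixer = 242.84 (from concentrate) + 712×0.075 = 296.24 kg/h.
Product flow = 397.47 + 712 = 1109.5 kg/h; NH4NO3 fraction = 0.267.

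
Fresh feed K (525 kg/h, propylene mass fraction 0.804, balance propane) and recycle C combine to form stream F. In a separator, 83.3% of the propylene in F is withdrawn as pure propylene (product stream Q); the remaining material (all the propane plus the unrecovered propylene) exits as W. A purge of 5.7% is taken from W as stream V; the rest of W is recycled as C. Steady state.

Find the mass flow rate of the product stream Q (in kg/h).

propylene in F: m_A = 525×0.804 + (1−0.057)·(1−0.833)·m_A, so m_A = 422.1/0.8425 = 501 kg/h.
Product Q = 0.833×501 = 417.33 kg/h.

417.3 kg/h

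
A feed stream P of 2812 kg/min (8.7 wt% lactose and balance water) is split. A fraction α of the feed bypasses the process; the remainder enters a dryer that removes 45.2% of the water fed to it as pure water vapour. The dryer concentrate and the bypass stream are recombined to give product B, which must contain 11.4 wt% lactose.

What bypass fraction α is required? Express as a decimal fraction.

All 2812×0.087 = 244.64 kg/min of lactose reaches B, so B = 244.64/0.114 = 2146 kg/min and vapour = 666 kg/min.
The evaporator receives (1−α)·2812 of feed at 0.913 water and removes 0.452 of that water:
0.452×0.913×(1−α)×2812 = 666
(1−α) = 666/1160.4 = 0.5739;  α = 0.4261.

0.426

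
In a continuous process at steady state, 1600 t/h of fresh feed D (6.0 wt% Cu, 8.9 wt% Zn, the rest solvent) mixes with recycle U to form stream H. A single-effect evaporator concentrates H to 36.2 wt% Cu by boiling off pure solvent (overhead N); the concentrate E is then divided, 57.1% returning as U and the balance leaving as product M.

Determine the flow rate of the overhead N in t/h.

Overall Cu balance (none leaves overhead): Cu in fresh feed = Cu in product, i.e. 1600×0.060 = (1−0.571)·E·0.362.
E = 96/(0.362×0.429) = 618.17 t/h.
Recycle U = 0.571×618.17 = 352.97 t/h.
Combined feed H = 1600 + 352.97 = 1953 t/h.
Overhead N = H − E = 1953 − 618.17 = 1334.8 t/h.

1335 t/h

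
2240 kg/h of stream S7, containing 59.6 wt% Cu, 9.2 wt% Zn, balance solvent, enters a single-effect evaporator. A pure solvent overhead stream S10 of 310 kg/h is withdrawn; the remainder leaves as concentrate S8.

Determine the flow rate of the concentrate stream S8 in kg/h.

Concentrate = 2240 − 310 = 1930 kg/h.

1930 kg/h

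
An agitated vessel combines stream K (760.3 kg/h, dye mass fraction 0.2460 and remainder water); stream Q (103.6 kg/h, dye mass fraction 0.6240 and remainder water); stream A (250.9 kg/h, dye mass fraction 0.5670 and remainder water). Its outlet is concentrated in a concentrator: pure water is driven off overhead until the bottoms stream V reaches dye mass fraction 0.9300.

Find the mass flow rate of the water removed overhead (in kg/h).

691.2 kg/h

dye entering = 760.3×0.246 + 103.6×0.624 + 250.9×0.567 = 393.94 kg/h.
All dye reports to V, so V = 393.94/0.930 = 423.59 kg/h.
Total feed = 1114.8 kg/h; overhead = 1114.8 − 423.59 = 691.21 kg/h.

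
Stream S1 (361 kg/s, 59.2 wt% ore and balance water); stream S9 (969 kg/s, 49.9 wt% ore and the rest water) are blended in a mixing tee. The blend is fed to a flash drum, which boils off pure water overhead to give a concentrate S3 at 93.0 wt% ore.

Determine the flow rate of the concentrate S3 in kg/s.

749.7 kg/s

ore entering = 361×0.592 + 969×0.499 = 697.24 kg/s.
All ore reports to S3, so S3 = 697.24/0.930 = 749.72 kg/s.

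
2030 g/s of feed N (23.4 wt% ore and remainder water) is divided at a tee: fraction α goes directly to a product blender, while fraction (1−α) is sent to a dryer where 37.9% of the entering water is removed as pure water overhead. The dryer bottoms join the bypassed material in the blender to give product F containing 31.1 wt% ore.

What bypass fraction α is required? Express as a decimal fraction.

All 2030×0.234 = 475.02 g/s of ore reaches F, so F = 475.02/0.311 = 1527.4 g/s and vapour = 502.6 g/s.
The evaporator receives (1−α)·2030 of feed at 0.766 water and removes 0.379 of that water:
0.379×0.766×(1−α)×2030 = 502.6
(1−α) = 502.6/589.34 = 0.8528;  α = 0.1472.

0.147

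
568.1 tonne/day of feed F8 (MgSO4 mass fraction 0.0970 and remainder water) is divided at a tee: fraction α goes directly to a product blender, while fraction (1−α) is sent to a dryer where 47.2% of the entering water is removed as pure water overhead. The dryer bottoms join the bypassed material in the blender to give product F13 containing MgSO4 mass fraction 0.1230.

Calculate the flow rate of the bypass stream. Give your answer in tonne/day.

286.4 tonne/day

All 568.1×0.097 = 55.106 tonne/day of MgSO4 reaches F13, so F13 = 55.106/0.123 = 448.01 tonne/day and vapour = 120.09 tonne/day.
The evaporator receives (1−α)·568.1 of feed at 0.903 water and removes 0.472 of that water:
0.472×0.903×(1−α)×568.1 = 120.09
(1−α) = 120.09/242.13 = 0.4960;  α = 0.5040.
Bypass flow = 0.5040×568.1 = 286.35 tonne/day.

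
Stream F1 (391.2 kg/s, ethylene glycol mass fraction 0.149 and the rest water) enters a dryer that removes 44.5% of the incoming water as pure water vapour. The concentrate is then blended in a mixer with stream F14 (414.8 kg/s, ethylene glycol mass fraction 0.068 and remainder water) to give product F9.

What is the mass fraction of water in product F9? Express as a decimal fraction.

0.869

Vapour removed = 0.445×0.851×391.2 = 148.15 kg/s; concentrate = 243.05 kg/s.
water reaching the mixer = 184.77 (from concentrate) + 414.8×0.932 = 571.36 kg/s.
Product flow = 243.05 + 414.8 = 657.85 kg/s; water fraction = 0.869.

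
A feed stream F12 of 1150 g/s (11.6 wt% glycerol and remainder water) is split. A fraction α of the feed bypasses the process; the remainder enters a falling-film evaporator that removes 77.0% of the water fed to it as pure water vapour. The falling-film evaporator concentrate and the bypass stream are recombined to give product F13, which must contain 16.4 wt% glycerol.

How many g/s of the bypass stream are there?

655.5 g/s

All 1150×0.116 = 133.4 g/s of glycerol reaches F13, so F13 = 133.4/0.164 = 813.41 g/s and vapour = 336.59 g/s.
The evaporator receives (1−α)·1150 of feed at 0.884 water and removes 0.770 of that water:
0.770×0.884×(1−α)×1150 = 336.59
(1−α) = 336.59/782.78 = 0.4300;  α = 0.5700.
Bypass flow = 0.5700×1150 = 655.52 g/s.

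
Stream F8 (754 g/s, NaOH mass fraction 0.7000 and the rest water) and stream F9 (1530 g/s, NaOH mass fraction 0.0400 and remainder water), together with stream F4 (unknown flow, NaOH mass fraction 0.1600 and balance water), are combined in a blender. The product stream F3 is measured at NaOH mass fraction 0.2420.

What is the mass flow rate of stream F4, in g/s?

Let F4 be the unknown flow. Total out = 2284 + F4.
NaOH balance: 589 + 0.160·F4 = 0.242·(2284 + F4)
(0.160 − 0.242)·F4 = 0.242×2284 − 589 = -36.272
F4 = -36.272 / -0.082 = 442.34 g/s

442.3 g/s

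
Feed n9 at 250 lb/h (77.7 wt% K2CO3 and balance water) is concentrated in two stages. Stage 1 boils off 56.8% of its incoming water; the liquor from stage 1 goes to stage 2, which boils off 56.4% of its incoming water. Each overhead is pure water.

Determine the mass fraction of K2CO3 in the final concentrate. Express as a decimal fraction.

water in feed = 250×0.223 = 55.75 lb/h.
After stage 1: water left = (1−0.568)×55.75 = 24.084; stream total = 218.33 lb/h.
After stage 2: water left = (1−0.564)×24.084 = 10.501; final concentrate = 204.75 lb/h.
K2CO3 fraction = 194.25/204.75 = 0.949.

0.949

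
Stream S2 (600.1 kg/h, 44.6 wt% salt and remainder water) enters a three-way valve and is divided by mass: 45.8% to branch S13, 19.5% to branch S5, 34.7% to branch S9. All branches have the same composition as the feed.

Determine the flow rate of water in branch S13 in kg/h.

152.3 kg/h

Branch S13 total = 0.458×600.1 = 274.85 kg/h.
water in S13 = 0.554×274.85 = 152.26 kg/h.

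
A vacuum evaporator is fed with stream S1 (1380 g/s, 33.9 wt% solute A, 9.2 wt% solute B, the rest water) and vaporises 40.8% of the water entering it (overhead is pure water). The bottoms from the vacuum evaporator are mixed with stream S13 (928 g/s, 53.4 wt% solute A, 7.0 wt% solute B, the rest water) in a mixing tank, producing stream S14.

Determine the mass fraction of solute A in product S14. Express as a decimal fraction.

0.485

Vapour removed = 0.408×0.569×1380 = 320.37 g/s; concentrate = 1059.6 g/s.
solute A reaching the mixer = 467.82 (from concentrate) + 928×0.534 = 963.37 g/s.
Product flow = 1059.6 + 928 = 1987.6 g/s; solute A fraction = 0.485.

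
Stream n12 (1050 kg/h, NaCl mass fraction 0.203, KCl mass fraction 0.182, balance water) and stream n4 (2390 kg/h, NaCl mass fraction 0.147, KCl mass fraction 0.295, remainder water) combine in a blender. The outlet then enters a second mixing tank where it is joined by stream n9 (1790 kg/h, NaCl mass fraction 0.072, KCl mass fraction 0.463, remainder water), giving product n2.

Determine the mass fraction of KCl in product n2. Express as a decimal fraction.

0.330

Overall, product flow = 5230 kg/h.
KCl in = 1050×0.182 + 2390×0.295 + 1790×0.463 = 1724.9 kg/h.
KCl fraction in n2 = 0.330.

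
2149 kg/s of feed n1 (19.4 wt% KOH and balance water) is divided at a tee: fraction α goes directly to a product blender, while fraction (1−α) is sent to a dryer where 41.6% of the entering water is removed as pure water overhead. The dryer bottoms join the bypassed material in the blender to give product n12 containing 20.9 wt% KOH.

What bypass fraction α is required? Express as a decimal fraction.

All 2149×0.194 = 416.91 kg/s of KOH reaches n12, so n12 = 416.91/0.209 = 1994.8 kg/s and vapour = 154.23 kg/s.
The evaporator receives (1−α)·2149 of feed at 0.806 water and removes 0.416 of that water:
0.416×0.806×(1−α)×2149 = 154.23
(1−α) = 154.23/720.55 = 0.2141;  α = 0.7859.

0.786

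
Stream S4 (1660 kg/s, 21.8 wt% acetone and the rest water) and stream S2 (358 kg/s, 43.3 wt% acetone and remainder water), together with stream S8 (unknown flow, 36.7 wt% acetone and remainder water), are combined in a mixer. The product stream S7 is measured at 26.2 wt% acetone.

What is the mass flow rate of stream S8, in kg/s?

Let S8 be the unknown flow. Total out = 2018 + S8.
acetone balance: 516.89 + 0.367·S8 = 0.262·(2018 + S8)
(0.367 − 0.262)·S8 = 0.262×2018 − 516.89 = 11.822
S8 = 11.822 / 0.105 = 112.59 kg/s

112.6 kg/s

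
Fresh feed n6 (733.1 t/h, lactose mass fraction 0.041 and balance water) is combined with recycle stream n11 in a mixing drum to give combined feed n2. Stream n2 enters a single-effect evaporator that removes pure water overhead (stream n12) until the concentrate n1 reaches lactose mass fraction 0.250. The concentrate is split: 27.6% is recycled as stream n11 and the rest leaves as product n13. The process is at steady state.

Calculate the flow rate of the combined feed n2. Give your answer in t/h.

778.9 t/h

Overall lactose balance (none leaves overhead): lactose in fresh feed = lactose in product, i.e. 733.1×0.041 = (1−0.276)·n1·0.250.
n1 = 30.057/(0.250×0.724) = 166.06 t/h.
Recycle n11 = 0.276×166.06 = 45.833 t/h.
Combined feed n2 = 733.1 + 45.833 = 778.93 t/h.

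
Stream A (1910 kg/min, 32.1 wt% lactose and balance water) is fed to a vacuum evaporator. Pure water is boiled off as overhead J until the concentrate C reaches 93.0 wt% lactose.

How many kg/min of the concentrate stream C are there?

lactose is conserved: 1910×0.321 = 613.11 kg/min all reports to the concentrate.
Concentrate = 613.11/(target fraction) = 659.26 kg/min.

659.3 kg/min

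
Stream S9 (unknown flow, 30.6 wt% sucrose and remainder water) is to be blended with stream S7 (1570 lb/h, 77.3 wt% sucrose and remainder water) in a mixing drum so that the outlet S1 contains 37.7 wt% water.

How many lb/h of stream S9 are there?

Let S9 be the unknown flow. Total out = 1570 + S9.
water balance: 356.39 + 0.694·S9 = 0.377·(1570 + S9)
(0.694 − 0.377)·S9 = 0.377×1570 − 356.39 = 235.5
S9 = 235.5 / 0.317 = 742.9 lb/h

742.9 lb/h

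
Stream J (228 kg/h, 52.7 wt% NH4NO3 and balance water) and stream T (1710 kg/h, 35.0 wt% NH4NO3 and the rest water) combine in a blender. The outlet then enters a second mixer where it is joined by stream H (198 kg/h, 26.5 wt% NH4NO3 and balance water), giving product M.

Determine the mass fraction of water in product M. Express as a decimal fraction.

Overall, product flow = 2136 kg/h.
water in = 228×0.473 + 1710×0.650 + 198×0.735 = 1364.9 kg/h.
water fraction in M = 0.639.

0.639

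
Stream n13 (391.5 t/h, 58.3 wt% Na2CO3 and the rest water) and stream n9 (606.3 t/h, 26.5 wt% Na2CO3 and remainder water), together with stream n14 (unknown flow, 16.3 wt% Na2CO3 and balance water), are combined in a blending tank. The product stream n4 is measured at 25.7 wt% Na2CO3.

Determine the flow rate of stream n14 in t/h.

Let n14 be the unknown flow. Total out = 997.8 + n14.
Na2CO3 balance: 388.91 + 0.163·n14 = 0.257·(997.8 + n14)
(0.163 − 0.257)·n14 = 0.257×997.8 − 388.91 = -132.48
n14 = -132.48 / -0.094 = 1409.4 t/h

1409 t/h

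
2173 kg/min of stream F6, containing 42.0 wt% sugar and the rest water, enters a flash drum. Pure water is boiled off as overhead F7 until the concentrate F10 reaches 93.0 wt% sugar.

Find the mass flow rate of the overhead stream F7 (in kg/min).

1192 kg/min

sugar is conserved: 2173×0.420 = 912.66 kg/min all reports to the concentrate.
Concentrate = 912.66/(target fraction) = 981.35 kg/min.
Overhead = 2173 − 981.35 = 1191.6 kg/min.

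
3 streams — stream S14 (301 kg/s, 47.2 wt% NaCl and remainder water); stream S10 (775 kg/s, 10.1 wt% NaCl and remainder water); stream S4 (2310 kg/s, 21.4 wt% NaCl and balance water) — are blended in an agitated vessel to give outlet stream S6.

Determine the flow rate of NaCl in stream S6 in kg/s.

NaCl out = NaCl in = 301×0.472 + 775×0.101 + 2310×0.214 = 714.69 kg/s.

714.7 kg/s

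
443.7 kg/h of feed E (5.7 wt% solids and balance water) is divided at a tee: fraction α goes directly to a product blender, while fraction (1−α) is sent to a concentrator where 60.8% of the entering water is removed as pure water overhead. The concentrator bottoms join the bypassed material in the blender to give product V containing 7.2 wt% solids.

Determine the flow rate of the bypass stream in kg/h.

All 443.7×0.057 = 25.291 kg/h of solids reaches V, so V = 25.291/0.072 = 351.26 kg/h and vapour = 92.437 kg/h.
The evaporator receives (1−α)·443.7 of feed at 0.943 water and removes 0.608 of that water:
0.608×0.943×(1−α)×443.7 = 92.437
(1−α) = 92.437/254.39 = 0.3634;  α = 0.6366.
Bypass flow = 0.6366×443.7 = 282.47 kg/h.

282.5 kg/h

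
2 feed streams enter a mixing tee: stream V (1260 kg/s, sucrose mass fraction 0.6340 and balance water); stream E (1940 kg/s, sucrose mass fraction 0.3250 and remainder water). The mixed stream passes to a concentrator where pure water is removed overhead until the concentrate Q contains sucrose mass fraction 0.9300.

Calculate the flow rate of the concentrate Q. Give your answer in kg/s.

sucrose entering = 1260×0.634 + 1940×0.325 = 1429.3 kg/s.
All sucrose reports to Q, so Q = 1429.3/0.930 = 1536.9 kg/s.

1537 kg/s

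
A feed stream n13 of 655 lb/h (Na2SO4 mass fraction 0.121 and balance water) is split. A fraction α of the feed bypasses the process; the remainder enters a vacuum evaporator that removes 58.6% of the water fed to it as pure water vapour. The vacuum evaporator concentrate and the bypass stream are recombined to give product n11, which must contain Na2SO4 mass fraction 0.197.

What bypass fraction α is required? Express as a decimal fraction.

All 655×0.121 = 79.255 lb/h of Na2SO4 reaches n11, so n11 = 79.255/0.197 = 402.31 lb/h and vapour = 252.69 lb/h.
The evaporator receives (1−α)·655 of feed at 0.879 water and removes 0.586 of that water:
0.586×0.879×(1−α)×655 = 252.69
(1−α) = 252.69/337.39 = 0.7490;  α = 0.2510.

0.251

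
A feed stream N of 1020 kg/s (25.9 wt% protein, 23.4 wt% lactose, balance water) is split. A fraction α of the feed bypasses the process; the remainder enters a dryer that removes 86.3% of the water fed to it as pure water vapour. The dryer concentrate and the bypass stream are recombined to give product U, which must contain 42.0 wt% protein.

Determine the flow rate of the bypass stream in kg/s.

All 1020×0.259 = 264.18 kg/s of protein reaches U, so U = 264.18/0.420 = 629 kg/s and vapour = 391 kg/s.
The evaporator receives (1−α)·1020 of feed at 0.507 water and removes 0.863 of that water:
0.863×0.507×(1−α)×1020 = 391
(1−α) = 391/446.29 = 0.8761;  α = 0.1239.
Bypass flow = 0.1239×1020 = 126.37 kg/s.

126.4 kg/s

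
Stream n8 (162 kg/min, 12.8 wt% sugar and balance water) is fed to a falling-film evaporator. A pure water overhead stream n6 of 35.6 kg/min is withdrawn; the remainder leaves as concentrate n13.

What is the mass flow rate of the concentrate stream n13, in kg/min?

Concentrate = 162 − 35.6 = 126.4 kg/min.

126.4 kg/min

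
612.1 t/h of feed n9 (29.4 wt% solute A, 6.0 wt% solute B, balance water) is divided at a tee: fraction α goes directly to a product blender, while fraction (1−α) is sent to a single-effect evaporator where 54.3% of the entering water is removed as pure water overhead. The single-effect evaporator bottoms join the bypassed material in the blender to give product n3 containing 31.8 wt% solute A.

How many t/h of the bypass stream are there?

480.4 t/h

All 612.1×0.294 = 179.96 t/h of solute A reaches n3, so n3 = 179.96/0.318 = 565.9 t/h and vapour = 46.196 t/h.
The evaporator receives (1−α)·612.1 of feed at 0.646 water and removes 0.543 of that water:
0.543×0.646×(1−α)×612.1 = 46.196
(1−α) = 46.196/214.71 = 0.2152;  α = 0.7848.
Bypass flow = 0.7848×612.1 = 480.4 t/h.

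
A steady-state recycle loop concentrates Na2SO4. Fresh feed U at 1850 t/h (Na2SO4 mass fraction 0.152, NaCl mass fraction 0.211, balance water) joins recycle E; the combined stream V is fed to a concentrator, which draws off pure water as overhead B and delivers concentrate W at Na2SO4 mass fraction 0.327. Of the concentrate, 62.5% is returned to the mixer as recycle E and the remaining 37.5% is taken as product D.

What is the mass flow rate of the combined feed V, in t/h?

3283 t/h

Overall Na2SO4 balance (none leaves overhead): Na2SO4 in fresh feed = Na2SO4 in product, i.e. 1850×0.152 = (1−0.625)·W·0.327.
W = 281.2/(0.327×0.375) = 2293.2 t/h.
Recycle E = 0.625×2293.2 = 1433.2 t/h.
Combined feed V = 1850 + 1433.2 = 3283.2 t/h.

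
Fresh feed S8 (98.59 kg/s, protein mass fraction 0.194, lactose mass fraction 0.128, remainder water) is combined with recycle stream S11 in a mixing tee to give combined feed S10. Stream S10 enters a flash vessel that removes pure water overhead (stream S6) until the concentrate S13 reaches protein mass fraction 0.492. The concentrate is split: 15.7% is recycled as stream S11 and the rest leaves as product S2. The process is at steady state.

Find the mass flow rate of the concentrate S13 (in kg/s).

46.11 kg/s

Overall protein balance (none leaves overhead): protein in fresh feed = protein in product, i.e. 98.59×0.194 = (1−0.157)·S13·0.492.
S13 = 19.126/(0.492×0.843) = 46.115 kg/s.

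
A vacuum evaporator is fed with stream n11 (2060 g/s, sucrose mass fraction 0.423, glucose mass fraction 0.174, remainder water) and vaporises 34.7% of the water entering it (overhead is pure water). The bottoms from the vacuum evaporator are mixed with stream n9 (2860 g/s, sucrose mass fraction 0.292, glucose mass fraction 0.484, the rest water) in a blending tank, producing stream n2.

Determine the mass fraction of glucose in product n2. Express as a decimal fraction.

Vapour removed = 0.347×0.403×2060 = 288.07 g/s; concentrate = 1771.9 g/s.
glucose reaching the mixer = 358.44 (from concentrate) + 2860×0.484 = 1742.7 g/s.
Product flow = 1771.9 + 2860 = 4631.9 g/s; glucose fraction = 0.376.

0.376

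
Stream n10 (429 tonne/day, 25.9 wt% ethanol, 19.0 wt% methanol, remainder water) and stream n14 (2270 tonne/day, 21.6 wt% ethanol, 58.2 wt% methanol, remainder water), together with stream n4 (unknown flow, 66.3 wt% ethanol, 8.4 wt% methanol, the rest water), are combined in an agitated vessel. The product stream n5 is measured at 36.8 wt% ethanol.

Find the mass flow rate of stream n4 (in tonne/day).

1328 tonne/day

Let n4 be the unknown flow. Total out = 2699 + n4.
ethanol balance: 601.43 + 0.663·n4 = 0.368·(2699 + n4)
(0.663 − 0.368)·n4 = 0.368×2699 − 601.43 = 391.8
n4 = 391.8 / 0.295 = 1328.1 tonne/day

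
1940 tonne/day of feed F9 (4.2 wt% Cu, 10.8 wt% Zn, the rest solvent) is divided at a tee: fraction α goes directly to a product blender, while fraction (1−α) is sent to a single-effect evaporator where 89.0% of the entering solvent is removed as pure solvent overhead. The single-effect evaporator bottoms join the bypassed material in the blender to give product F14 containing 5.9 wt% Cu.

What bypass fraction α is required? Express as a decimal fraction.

0.619

All 1940×0.042 = 81.48 tonne/day of Cu reaches F14, so F14 = 81.48/0.059 = 1381 tonne/day and vapour = 558.98 tonne/day.
The evaporator receives (1−α)·1940 of feed at 0.850 solvent and removes 0.890 of that solvent:
0.890×0.850×(1−α)×1940 = 558.98
(1−α) = 558.98/1467.6 = 0.3809;  α = 0.6191.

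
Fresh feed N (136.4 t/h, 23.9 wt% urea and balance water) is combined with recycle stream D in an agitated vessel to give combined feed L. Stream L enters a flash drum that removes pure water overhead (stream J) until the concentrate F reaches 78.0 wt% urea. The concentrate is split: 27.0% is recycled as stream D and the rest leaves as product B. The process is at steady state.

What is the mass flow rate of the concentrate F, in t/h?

Overall urea balance (none leaves overhead): urea in fresh feed = urea in product, i.e. 136.4×0.239 = (1−0.270)·F·0.780.
F = 32.6/(0.780×0.730) = 57.253 t/h.

57.25 t/h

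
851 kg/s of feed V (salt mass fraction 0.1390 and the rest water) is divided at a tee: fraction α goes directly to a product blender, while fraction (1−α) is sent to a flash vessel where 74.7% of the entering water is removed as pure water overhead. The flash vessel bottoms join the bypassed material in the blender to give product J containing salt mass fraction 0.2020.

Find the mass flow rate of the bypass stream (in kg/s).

All 851×0.139 = 118.29 kg/s of salt reaches J, so J = 118.29/0.202 = 585.59 kg/s and vapour = 265.41 kg/s.
The evaporator receives (1−α)·851 of feed at 0.861 water and removes 0.747 of that water:
0.747×0.861×(1−α)×851 = 265.41
(1−α) = 265.41/547.34 = 0.4849;  α = 0.5151.
Bypass flow = 0.5151×851 = 438.34 kg/s.

438.3 kg/s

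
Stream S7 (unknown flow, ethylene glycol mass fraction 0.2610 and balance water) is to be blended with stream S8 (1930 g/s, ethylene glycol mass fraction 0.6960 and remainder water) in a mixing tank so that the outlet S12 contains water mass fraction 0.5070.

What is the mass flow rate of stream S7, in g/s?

1689 g/s

Let S7 be the unknown flow. Total out = 1930 + S7.
water balance: 586.72 + 0.739·S7 = 0.507·(1930 + S7)
(0.739 − 0.507)·S7 = 0.507×1930 − 586.72 = 391.79
S7 = 391.79 / 0.232 = 1688.8 g/s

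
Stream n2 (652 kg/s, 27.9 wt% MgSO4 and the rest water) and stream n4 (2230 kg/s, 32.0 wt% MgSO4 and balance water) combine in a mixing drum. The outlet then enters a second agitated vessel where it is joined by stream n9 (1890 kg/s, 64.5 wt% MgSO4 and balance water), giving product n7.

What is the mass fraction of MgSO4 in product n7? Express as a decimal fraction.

Overall, product flow = 4772 kg/s.
MgSO4 in = 652×0.279 + 2230×0.320 + 1890×0.645 = 2114.6 kg/s.
MgSO4 fraction in n7 = 0.443.

0.443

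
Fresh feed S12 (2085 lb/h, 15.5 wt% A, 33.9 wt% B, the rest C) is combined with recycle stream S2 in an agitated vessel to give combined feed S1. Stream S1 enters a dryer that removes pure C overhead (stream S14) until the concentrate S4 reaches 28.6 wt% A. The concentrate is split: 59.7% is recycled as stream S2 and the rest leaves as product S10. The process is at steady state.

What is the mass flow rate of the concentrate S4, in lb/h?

2804 lb/h

Overall A balance (none leaves overhead): A in fresh feed = A in product, i.e. 2085×0.155 = (1−0.597)·S4·0.286.
S4 = 323.18/(0.286×0.403) = 2803.9 lb/h.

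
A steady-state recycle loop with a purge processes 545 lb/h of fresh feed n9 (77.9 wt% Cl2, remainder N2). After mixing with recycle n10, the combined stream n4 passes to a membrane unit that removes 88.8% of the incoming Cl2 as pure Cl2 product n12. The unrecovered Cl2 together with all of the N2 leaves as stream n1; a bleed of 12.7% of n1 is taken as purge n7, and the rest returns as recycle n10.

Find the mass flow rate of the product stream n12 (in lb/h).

Cl2 in n4: m_A = 545×0.779 + (1−0.127)·(1−0.888)·m_A, so m_A = 424.56/0.9022 = 470.56 lb/h.
Product n12 = 0.888×470.56 = 417.86 lb/h.

417.9 lb/h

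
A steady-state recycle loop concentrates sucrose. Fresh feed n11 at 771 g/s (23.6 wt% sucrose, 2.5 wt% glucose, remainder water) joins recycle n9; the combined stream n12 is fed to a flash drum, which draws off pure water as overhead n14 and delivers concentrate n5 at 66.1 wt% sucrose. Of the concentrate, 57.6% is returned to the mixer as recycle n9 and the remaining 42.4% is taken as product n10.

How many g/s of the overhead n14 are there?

Overall sucrose balance (none leaves overhead): sucrose in fresh feed = sucrose in product, i.e. 771×0.236 = (1−0.576)·n5·0.661.
n5 = 181.96/(0.661×0.424) = 649.23 g/s.
Recycle n9 = 0.576×649.23 = 373.96 g/s.
Combined feed n12 = 771 + 373.96 = 1145 g/s.
Overhead n14 = n12 − n5 = 1145 − 649.23 = 495.73 g/s.

495.7 g/s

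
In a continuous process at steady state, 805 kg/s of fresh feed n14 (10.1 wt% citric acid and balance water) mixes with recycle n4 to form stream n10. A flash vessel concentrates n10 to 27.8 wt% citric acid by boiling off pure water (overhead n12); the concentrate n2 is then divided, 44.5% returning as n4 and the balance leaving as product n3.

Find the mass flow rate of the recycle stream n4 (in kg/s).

Overall citric acid balance (none leaves overhead): citric acid in fresh feed = citric acid in product, i.e. 805×0.101 = (1−0.445)·n2·0.278.
n2 = 81.305/(0.278×0.555) = 526.96 kg/s.
Recycle n4 = 0.445×526.96 = 234.5 kg/s.

234.5 kg/s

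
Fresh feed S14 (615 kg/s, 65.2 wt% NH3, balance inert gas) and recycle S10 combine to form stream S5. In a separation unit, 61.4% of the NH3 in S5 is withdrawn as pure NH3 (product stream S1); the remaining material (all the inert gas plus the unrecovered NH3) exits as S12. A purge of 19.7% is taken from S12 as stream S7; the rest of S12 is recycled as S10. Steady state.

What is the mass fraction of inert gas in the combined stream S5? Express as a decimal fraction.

0.652

inert gas enters only via S14 and leaves only via the purge: 615×0.348 = 0.197×(inert gas in S12), and the separation unit passes all inert gas, so inert gas in S5 = inert gas in S12 = 1086.4 kg/s.
NH3 in S5: m_A = 615×0.652 + (1−0.197)·(1−0.614)·m_A, so m_A = 400.98/0.6900 = 581.1 kg/s.
S5 = 581.1 + 1086.4 = 1667.5 kg/s.
inert gas fraction in S5 = 1086.4/1667.5 = 0.652.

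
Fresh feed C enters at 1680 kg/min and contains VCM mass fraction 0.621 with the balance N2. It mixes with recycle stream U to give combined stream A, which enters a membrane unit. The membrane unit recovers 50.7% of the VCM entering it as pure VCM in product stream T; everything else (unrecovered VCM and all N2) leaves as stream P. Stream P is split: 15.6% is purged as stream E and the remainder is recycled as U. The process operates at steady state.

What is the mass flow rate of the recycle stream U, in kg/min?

N2 enters only via C and leaves only via the purge: 1680×0.379 = 0.156×(N2 in P), and the membrane unit passes all N2, so N2 in A = N2 in P = 4081.5 kg/min.
VCM in A: m_A = 1680×0.621 + (1−0.156)·(1−0.507)·m_A, so m_A = 1043.3/0.5839 = 1786.7 kg/min.
P = (1−0.507)×1786.7 + 4081.5 = 4962.4 kg/min.
Recycle U = (1−0.156)×4962.4 = 4188.3 kg/min.

4188 kg/min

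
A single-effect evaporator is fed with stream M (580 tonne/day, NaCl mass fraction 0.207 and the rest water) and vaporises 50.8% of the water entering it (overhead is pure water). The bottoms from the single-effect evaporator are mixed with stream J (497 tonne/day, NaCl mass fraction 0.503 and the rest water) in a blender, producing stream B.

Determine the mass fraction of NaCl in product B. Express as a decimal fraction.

Vapour removed = 0.508×0.793×580 = 233.65 tonne/day; concentrate = 346.35 tonne/day.
NaCl reaching the mixer = 120.06 (from concentrate) + 497×0.503 = 370.05 tonne/day.
Product flow = 346.35 + 497 = 843.35 tonne/day; NaCl fraction = 0.439.

0.439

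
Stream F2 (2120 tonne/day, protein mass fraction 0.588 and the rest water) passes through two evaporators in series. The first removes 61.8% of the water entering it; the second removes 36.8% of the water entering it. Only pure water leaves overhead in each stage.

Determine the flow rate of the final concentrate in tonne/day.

1457 tonne/day

water in feed = 2120×0.412 = 873.44 tonne/day.
After stage 1: water left = (1−0.618)×873.44 = 333.65; stream total = 1580.2 tonne/day.
After stage 2: water left = (1−0.368)×333.65 = 210.87; final concentrate = 1457.4 tonne/day.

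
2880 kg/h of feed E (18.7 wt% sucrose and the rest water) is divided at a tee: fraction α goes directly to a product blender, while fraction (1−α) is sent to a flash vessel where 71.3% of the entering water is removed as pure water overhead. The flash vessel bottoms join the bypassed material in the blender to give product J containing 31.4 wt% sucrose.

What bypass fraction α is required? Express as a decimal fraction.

0.302

All 2880×0.187 = 538.56 kg/h of sucrose reaches J, so J = 538.56/0.314 = 1715.2 kg/h and vapour = 1164.8 kg/h.
The evaporator receives (1−α)·2880 of feed at 0.813 water and removes 0.713 of that water:
0.713×0.813×(1−α)×2880 = 1164.8
(1−α) = 1164.8/1669.4 = 0.6977;  α = 0.3023.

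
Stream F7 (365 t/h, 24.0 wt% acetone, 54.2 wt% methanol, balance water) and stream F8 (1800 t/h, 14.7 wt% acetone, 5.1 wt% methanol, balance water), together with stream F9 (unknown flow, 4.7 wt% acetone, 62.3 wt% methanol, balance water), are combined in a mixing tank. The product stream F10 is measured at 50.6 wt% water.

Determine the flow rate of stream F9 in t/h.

2430 t/h

Let F9 be the unknown flow. Total out = 2165 + F9.
water balance: 1523.2 + 0.330·F9 = 0.506·(2165 + F9)
(0.330 − 0.506)·F9 = 0.506×2165 − 1523.2 = -427.68
F9 = -427.68 / -0.176 = 2430 t/h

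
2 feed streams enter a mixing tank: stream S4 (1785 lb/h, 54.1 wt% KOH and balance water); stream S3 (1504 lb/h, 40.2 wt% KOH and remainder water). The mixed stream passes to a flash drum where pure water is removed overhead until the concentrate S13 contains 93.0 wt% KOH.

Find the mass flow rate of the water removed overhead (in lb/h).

KOH entering = 1785×0.541 + 1504×0.402 = 1570.3 lb/h.
All KOH reports to S13, so S13 = 1570.3/0.930 = 1688.5 lb/h.
Total feed = 3289 lb/h; overhead = 3289 − 1688.5 = 1600.5 lb/h.

1601 lb/h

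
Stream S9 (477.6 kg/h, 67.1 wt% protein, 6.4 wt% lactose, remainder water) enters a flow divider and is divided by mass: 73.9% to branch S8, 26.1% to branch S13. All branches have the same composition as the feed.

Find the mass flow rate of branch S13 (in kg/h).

124.7 kg/h

Branch S13 flow = 0.261×477.6 = 124.65 kg/h.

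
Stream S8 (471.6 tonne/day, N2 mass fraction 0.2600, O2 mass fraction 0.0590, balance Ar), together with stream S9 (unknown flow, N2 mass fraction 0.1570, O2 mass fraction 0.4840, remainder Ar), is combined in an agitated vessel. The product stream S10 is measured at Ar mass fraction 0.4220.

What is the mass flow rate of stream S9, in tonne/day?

Let S9 be the unknown flow. Total out = 471.6 + S9.
Ar balance: 321.16 + 0.359·S9 = 0.422·(471.6 + S9)
(0.359 − 0.422)·S9 = 0.422×471.6 − 321.16 = -122.14
S9 = -122.14 / -0.063 = 1938.8 tonne/day

1939 tonne/day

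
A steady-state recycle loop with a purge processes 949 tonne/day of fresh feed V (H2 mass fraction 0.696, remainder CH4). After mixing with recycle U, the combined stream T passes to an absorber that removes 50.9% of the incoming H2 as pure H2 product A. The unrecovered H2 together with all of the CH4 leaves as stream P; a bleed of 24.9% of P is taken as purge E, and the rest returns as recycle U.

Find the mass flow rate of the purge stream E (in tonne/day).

416.4 tonne/day

CH4 enters only via V and leaves only via the purge: 949×0.304 = 0.249×(CH4 in P), and the absorber passes all CH4, so CH4 in T = CH4 in P = 1158.6 tonne/day.
H2 in T: m_A = 949×0.696 + (1−0.249)·(1−0.509)·m_A, so m_A = 660.5/0.6313 = 1046.3 tonne/day.
P = (1−0.509)×1046.3 + 1158.6 = 1672.4 tonne/day.
Purge E = 0.249×1672.4 = 416.42 tonne/day.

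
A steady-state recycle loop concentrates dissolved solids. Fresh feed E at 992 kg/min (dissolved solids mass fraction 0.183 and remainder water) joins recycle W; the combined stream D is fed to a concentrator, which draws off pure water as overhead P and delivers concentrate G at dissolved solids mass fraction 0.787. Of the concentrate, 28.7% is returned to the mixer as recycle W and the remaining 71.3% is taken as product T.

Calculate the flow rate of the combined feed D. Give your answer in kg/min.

1085 kg/min

Overall dissolved solids balance (none leaves overhead): dissolved solids in fresh feed = dissolved solids in product, i.e. 992×0.183 = (1−0.287)·G·0.787.
G = 181.54/(0.787×0.713) = 323.52 kg/min.
Recycle W = 0.287×323.52 = 92.85 kg/min.
Combined feed D = 992 + 92.85 = 1084.8 kg/min.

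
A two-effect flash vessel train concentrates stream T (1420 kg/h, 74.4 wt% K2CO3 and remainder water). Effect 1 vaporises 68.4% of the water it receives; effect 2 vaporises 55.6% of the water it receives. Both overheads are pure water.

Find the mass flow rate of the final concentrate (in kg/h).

1107 kg/h

water in feed = 1420×0.256 = 363.52 kg/h.
After stage 1: water left = (1−0.684)×363.52 = 114.87; stream total = 1171.4 kg/h.
After stage 2: water left = (1−0.556)×114.87 = 51.003; final concentrate = 1107.5 kg/h.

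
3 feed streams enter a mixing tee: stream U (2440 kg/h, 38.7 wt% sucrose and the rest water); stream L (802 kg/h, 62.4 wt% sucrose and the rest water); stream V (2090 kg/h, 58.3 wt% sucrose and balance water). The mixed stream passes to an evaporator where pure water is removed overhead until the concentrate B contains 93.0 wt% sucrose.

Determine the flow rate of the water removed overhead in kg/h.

2468 kg/h

sucrose entering = 2440×0.387 + 802×0.624 + 2090×0.583 = 2663.2 kg/h.
All sucrose reports to B, so B = 2663.2/0.930 = 2863.7 kg/h.
Total feed = 5332 kg/h; overhead = 5332 − 2863.7 = 2468.3 kg/h.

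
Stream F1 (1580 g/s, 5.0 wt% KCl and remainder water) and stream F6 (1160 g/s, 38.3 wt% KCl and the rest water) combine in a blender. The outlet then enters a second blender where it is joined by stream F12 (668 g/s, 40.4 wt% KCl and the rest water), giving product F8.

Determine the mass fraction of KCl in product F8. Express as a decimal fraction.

Overall, product flow = 3408 g/s.
KCl in = 1580×0.050 + 1160×0.383 + 668×0.404 = 793.15 g/s.
KCl fraction in F8 = 0.233.

0.233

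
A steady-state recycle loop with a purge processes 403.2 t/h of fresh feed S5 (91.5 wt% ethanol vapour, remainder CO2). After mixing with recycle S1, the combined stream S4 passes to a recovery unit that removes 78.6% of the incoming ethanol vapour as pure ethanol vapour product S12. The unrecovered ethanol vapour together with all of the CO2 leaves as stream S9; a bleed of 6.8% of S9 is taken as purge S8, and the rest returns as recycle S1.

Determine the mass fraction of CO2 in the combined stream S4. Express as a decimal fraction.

0.522

CO2 enters only via S5 and leaves only via the purge: 403.2×0.085 = 0.068×(CO2 in S9), and the recovery unit passes all CO2, so CO2 in S4 = CO2 in S9 = 504 t/h.
ethanol vapour in S4: m_A = 403.2×0.915 + (1−0.068)·(1−0.786)·m_A, so m_A = 368.93/0.8006 = 460.84 t/h.
S4 = 460.84 + 504 = 964.84 t/h.
CO2 fraction in S4 = 504/964.84 = 0.522.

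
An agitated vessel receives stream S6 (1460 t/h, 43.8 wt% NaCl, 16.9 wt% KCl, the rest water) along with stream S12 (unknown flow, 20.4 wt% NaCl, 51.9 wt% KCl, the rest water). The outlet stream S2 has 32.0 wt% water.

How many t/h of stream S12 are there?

2479 t/h

Let S12 be the unknown flow. Total out = 1460 + S12.
water balance: 573.78 + 0.277·S12 = 0.320·(1460 + S12)
(0.277 − 0.320)·S12 = 0.320×1460 − 573.78 = -106.58
S12 = -106.58 / -0.043 = 2478.6 t/h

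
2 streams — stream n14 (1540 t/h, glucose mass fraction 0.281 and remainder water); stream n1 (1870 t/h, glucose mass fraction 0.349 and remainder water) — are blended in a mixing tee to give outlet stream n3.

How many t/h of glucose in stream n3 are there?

glucose out = glucose in = 1540×0.281 + 1870×0.349 = 1085.4 t/h.

1085 t/h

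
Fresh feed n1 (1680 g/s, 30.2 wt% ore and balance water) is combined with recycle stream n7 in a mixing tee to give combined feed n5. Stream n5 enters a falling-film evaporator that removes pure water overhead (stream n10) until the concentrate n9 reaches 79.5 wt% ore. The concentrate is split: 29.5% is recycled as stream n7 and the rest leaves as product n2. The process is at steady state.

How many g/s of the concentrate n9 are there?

Overall ore balance (none leaves overhead): ore in fresh feed = ore in product, i.e. 1680×0.302 = (1−0.295)·n9·0.795.
n9 = 507.36/(0.795×0.705) = 905.23 g/s.

905.2 g/s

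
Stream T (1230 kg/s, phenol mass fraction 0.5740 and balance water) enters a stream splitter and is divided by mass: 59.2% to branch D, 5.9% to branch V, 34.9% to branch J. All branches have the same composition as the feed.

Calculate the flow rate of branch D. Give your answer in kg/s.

728.2 kg/s

Branch D flow = 0.592×1230 = 728.16 kg/s.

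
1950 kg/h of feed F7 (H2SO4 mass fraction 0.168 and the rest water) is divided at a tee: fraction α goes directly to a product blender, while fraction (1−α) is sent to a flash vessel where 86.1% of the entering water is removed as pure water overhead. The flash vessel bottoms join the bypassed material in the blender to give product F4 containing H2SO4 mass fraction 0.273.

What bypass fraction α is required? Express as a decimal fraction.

0.463

All 1950×0.168 = 327.6 kg/h of H2SO4 reaches F4, so F4 = 327.6/0.273 = 1200 kg/h and vapour = 750 kg/h.
The evaporator receives (1−α)·1950 of feed at 0.832 water and removes 0.861 of that water:
0.861×0.832×(1−α)×1950 = 750
(1−α) = 750/1396.9 = 0.5369;  α = 0.4631.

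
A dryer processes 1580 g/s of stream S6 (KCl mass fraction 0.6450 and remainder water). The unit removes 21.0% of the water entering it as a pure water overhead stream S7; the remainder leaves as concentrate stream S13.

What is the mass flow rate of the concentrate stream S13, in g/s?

1462 g/s

water entering = 1580×0.355 = 560.9 g/s; overhead removed = 0.210×560.9 = 117.79 g/s.
Concentrate = 1580 − 117.79 = 1462.2 g/s.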